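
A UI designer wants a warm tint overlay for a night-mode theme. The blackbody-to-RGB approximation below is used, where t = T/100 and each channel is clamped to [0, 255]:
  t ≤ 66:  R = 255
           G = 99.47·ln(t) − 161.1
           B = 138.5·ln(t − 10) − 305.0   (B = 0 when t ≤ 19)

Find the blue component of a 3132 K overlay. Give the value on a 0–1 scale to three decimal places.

0.466

t = 3132/100 = 31.32; the t ≤ 66 branch applies.
B = 138.5·ln(31.32 − 10) − 305.0 = 138.5·ln 21.32 − 305.0 = 138.5·3.0596 − 305.0 = 118.761.
On a 0–1 scale: 118.761/255 = 0.4657 → 0.466.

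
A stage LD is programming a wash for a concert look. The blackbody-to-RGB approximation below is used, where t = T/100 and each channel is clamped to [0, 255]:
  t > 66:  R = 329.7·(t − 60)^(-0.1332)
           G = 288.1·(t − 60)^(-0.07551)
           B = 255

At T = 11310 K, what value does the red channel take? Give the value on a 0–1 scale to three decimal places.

t = 11310/100 = 113.1; the t > 66 branch applies.
R = 329.7·(113.1 − 60)^(-0.1332) = 329.7·53.1^(-0.1332) = 329.7·0.58914 = 194.239.
On a 0–1 scale: 194.239/255 = 0.7617 → 0.762.

0.762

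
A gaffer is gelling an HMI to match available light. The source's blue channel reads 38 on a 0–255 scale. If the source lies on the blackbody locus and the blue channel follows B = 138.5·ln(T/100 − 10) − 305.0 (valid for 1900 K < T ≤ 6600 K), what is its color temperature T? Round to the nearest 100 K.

ln(t − 10) = (38 + 305.0) / 138.5 = 2.4765.
t − 10 = e^2.4765 = 11.900, so t = 21.900.
T = 100·t = 2190 K → 2200 K to the nearest 100 K.

2200 K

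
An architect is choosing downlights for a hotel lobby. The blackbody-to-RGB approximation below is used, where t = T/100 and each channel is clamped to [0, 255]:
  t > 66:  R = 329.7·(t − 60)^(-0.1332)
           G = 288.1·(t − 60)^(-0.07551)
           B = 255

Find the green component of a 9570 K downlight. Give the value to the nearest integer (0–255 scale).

220

t = 9570/100 = 95.7; the t > 66 branch applies.
G = 288.1·(95.7 − 60)^(-0.07551) = 288.1·35.7^(-0.07551) = 288.1·0.76341 = 219.939.
Rounded: 220.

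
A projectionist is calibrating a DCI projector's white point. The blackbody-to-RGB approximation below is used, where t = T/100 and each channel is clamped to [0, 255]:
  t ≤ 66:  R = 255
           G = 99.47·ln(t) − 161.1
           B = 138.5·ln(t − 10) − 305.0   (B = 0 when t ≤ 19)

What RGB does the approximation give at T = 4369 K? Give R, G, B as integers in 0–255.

R=255, G=215, B=182

t = 4369/100 = 43.69; the t ≤ 66 branch applies.
R = 255 by definition for t ≤ 66.
G = 99.47·ln 43.69 − 161.1 = 99.47·3.7771 − 161.1 = 214.610.
B = 138.5·ln(43.69 − 10) − 305.0 = 138.5·ln 33.69 − 305.0 = 138.5·3.5172 − 305.0 = 182.132.
Rounded: (255, 215, 182).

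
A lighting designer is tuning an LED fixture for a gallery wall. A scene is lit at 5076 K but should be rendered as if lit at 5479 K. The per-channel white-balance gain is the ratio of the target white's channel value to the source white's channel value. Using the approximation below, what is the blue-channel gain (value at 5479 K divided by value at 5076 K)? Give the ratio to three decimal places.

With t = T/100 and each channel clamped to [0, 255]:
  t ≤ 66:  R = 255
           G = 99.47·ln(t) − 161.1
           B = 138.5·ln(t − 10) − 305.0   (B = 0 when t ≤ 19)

At 5076 K (t = 50.76):
  B = 138.5·ln(50.76 − 10) − 305.0 = 138.5·ln 40.76 − 305.0 = 138.5·3.7077 − 305.0 = 208.517.
At 5479 K (t = 54.79):
  B = 138.5·ln(54.79 − 10) − 305.0 = 138.5·ln 44.79 − 305.0 = 138.5·3.8020 − 305.0 = 221.575.
Gain = 221.575 / 208.517 = 1.0626 → 1.063.

1.063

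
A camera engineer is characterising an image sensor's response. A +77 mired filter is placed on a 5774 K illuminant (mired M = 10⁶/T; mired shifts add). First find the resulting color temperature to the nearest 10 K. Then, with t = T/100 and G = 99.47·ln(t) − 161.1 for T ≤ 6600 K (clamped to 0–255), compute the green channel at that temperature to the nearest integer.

206

M_in = 10⁶/5774 = 173.19; M_out = 173.19 + (+77) = 250.19.
T_out = 10⁶/250.19 = 3997.0 K → 4000 K; t = 40.
G = 99.47·ln 40 − 161.1 = 99.47·3.6889 − 161.1 = 205.833.
Rounded: 206.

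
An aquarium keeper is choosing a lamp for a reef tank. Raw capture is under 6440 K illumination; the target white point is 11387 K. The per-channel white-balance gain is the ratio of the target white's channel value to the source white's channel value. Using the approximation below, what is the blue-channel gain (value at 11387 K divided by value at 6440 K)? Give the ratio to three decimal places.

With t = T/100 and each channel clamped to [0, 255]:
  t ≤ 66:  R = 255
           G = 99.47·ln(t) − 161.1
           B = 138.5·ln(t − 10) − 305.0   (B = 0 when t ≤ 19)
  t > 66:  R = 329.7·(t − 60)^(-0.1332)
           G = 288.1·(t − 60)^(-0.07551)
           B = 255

1.026

At 6440 K (t = 64.4):
  B = 138.5·ln(64.4 − 10) − 305.0 = 138.5·ln 54.4 − 305.0 = 138.5·3.9964 − 305.0 = 248.496.
At 11387 K (t = 113.87):
  B = 255 by definition for t > 66.
Gain = 255.000 / 248.496 = 1.0262 → 1.026.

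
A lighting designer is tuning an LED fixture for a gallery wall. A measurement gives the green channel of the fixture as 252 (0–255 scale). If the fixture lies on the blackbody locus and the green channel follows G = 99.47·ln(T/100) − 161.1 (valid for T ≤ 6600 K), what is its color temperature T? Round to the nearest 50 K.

ln t = (252 + 161.1) / 99.47 = 4.1530.
t = e^4.1530 = 63.625.
T = 100·t = 6363 K → 6350 K to the nearest 50 K.

6350 K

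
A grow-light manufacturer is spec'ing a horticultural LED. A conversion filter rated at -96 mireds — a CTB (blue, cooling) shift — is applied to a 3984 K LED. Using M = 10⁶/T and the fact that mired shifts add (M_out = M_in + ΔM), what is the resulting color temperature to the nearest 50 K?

6450 K

M_in = 10⁶/3984 = 251.00 mireds.
M_out = 251.00 + (-96) = 155.00 mireds.
T_out = 10⁶/155.00 = 6451.4 K → 6450 K.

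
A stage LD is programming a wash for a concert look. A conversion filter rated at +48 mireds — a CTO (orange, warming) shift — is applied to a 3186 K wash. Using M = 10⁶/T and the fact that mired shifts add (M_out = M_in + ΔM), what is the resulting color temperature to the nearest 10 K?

2760 K

M_in = 10⁶/3186 = 313.87 mireds.
M_out = 313.87 + (+48) = 361.87 mireds.
T_out = 10⁶/361.87 = 2763.4 K → 2760 K.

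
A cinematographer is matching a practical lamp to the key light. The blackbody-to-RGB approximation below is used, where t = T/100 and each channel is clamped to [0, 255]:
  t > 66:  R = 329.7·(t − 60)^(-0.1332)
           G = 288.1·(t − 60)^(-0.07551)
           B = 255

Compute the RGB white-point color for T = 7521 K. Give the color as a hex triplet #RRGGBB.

t = 7521/100 = 75.21; the t > 66 branch applies.
R = 329.7·(75.21 − 60)^(-0.1332) = 329.7·15.21^(-0.1332) = 329.7·0.69589 = 229.435.
G = 288.1·(75.21 − 60)^(-0.07551) = 288.1·15.21^(-0.07551) = 288.1·0.81421 = 234.574.
B = 255 by definition for t > 66.
Rounded: (229, 235, 255).
In hex: #E5EBFF.

#E5EBFF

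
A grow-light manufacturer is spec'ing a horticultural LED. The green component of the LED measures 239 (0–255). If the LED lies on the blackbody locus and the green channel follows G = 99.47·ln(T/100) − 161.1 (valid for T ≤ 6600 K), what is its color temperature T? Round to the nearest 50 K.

ln t = (239 + 161.1) / 99.47 = 4.0223.
t = e^4.0223 = 55.830.
T = 100·t = 5583 K → 5600 K to the nearest 50 K.

5600 K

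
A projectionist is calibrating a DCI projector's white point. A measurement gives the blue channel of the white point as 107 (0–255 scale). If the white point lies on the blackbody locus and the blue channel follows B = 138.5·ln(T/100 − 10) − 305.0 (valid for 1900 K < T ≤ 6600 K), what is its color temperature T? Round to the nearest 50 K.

2950 K

ln(t − 10) = (107 + 305.0) / 138.5 = 2.9747.
t − 10 = e^2.9747 = 19.584, so t = 29.584.
T = 100·t = 2958 K → 2950 K to the nearest 50 K.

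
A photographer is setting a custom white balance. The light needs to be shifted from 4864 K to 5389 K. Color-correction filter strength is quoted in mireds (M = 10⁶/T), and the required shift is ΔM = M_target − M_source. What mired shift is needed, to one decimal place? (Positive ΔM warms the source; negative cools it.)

-20.0 mireds

M_source = 10⁶/4864 = 205.592; M_target = 10⁶/5389 = 185.563.
ΔM = 185.563 − 205.592 = -20.029 → -20.0 mireds, a cooling shift.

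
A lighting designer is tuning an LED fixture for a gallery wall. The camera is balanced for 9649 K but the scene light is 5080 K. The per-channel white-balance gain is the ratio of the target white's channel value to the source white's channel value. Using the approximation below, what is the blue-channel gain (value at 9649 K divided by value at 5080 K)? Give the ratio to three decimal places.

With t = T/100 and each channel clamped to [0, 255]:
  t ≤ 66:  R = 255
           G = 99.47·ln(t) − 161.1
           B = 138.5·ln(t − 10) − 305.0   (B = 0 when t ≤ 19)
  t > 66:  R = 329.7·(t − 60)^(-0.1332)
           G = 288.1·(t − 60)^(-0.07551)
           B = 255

1.222

At 5080 K (t = 50.8):
  B = 138.5·ln(50.8 − 10) − 305.0 = 138.5·ln 40.8 − 305.0 = 138.5·3.7087 − 305.0 = 208.652.
At 9649 K (t = 96.49):
  B = 255 by definition for t > 66.
Gain = 255.000 / 208.652 = 1.2221 → 1.222.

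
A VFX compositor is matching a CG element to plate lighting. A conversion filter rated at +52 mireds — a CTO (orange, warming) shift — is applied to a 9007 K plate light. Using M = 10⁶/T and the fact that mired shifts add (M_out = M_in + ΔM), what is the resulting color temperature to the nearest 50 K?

6150 K

M_in = 10⁶/9007 = 111.02 mireds.
M_out = 111.02 + (+52) = 163.02 mireds.
T_out = 10⁶/163.02 = 6134.0 K → 6150 K.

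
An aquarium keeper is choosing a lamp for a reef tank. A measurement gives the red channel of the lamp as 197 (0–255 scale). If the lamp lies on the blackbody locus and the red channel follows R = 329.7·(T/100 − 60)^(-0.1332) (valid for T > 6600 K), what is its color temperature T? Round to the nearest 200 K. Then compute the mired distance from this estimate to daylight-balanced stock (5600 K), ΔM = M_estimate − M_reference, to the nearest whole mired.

-86 mireds

(t − 60)^(-0.1332) = 197/329.7 = 0.59751.
t − 60 = 0.59751^(1/-0.1332) = 0.59751^(-7.508) = 47.761, so t = 107.761.
T = 100·t = 10776 K → 10800 K to the nearest 200 K.
M_estimate = 10⁶/10800 = 92.59; M_reference = 10⁶/5600 = 178.57.
ΔM = 92.59 − 178.57 = -85.98 → -86 mireds.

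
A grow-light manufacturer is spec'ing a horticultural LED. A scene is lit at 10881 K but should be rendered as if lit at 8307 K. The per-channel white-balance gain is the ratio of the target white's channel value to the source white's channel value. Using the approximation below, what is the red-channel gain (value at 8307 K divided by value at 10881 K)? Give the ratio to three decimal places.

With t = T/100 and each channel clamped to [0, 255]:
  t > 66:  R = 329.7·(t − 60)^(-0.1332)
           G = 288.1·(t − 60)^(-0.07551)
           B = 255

1.105

At 10881 K (t = 108.81):
  R = 329.7·(108.81 − 60)^(-0.1332) = 329.7·48.81^(-0.1332) = 329.7·0.59579 = 196.431.
At 8307 K (t = 83.07):
  R = 329.7·(83.07 − 60)^(-0.1332) = 329.7·23.07^(-0.1332) = 329.7·0.65833 = 217.051.
Gain = 217.051 / 196.431 = 1.1050 → 1.105.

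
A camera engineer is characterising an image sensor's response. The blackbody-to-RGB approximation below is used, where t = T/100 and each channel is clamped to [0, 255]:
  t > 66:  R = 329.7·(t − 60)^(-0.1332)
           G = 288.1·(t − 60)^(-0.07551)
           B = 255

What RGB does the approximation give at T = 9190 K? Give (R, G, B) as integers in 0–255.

(208, 222, 255)

t = 9190/100 = 91.9; the t > 66 branch applies.
R = 329.7·(91.9 − 60)^(-0.1332) = 329.7·31.9^(-0.1332) = 329.7·0.63051 = 207.881.
G = 288.1·(91.9 − 60)^(-0.07551) = 288.1·31.9^(-0.07551) = 288.1·0.76993 = 221.816.
B = 255 by definition for t > 66.
Rounded: (208, 222, 255).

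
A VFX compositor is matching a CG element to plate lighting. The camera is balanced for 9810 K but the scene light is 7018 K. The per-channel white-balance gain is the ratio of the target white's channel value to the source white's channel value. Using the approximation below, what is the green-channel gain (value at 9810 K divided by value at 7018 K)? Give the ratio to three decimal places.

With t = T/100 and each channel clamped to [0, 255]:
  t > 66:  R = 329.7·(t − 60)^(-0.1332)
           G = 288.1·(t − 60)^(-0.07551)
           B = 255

0.905

At 7018 K (t = 70.18):
  G = 288.1·(70.18 − 60)^(-0.07551) = 288.1·10.18^(-0.07551) = 288.1·0.83928 = 241.796.
At 9810 K (t = 98.1):
  G = 288.1·(98.1 − 60)^(-0.07551) = 288.1·38.1^(-0.07551) = 288.1·0.75967 = 218.861.
Gain = 218.861 / 241.796 = 0.9051 → 0.905.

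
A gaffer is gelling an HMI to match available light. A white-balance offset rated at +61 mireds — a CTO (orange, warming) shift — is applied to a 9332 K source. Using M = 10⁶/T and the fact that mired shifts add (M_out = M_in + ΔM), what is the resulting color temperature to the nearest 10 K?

M_in = 10⁶/9332 = 107.16 mireds.
M_out = 107.16 + (+61) = 168.16 mireds.
T_out = 10⁶/168.16 = 5946.8 K → 5950 K.

5950 K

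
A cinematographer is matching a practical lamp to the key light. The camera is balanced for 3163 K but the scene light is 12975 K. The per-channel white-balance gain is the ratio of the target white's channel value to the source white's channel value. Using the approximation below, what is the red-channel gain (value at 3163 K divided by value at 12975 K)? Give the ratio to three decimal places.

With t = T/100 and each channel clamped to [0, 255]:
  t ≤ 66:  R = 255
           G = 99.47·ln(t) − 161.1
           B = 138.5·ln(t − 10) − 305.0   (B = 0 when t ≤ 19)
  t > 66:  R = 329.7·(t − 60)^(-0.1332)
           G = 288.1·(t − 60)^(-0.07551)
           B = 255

At 12975 K (t = 129.75):
  R = 329.7·(129.75 − 60)^(-0.1332) = 329.7·69.75^(-0.1332) = 329.7·0.56812 = 187.309.
At 3163 K (t = 31.63):
  R = 255 by definition for t ≤ 66.
Gain = 255.000 / 187.309 = 1.3614 → 1.361.

1.361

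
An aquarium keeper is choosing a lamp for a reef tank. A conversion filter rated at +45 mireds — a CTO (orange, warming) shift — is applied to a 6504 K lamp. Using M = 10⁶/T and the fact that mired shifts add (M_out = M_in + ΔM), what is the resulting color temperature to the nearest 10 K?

5030 K

M_in = 10⁶/6504 = 153.75 mireds.
M_out = 153.75 + (+45) = 198.75 mireds.
T_out = 10⁶/198.75 = 5031.4 K → 5030 K.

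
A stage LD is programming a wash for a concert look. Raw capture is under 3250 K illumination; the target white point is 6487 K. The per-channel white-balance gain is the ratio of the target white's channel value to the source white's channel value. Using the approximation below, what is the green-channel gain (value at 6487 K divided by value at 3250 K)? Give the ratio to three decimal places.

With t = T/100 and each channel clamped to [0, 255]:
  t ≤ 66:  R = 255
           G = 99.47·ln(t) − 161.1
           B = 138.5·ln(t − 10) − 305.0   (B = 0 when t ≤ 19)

1.371

At 3250 K (t = 32.5):
  G = 99.47·ln 32.5 − 161.1 = 99.47·3.4812 − 161.1 = 185.179.
At 6487 K (t = 64.87):
  G = 99.47·ln 64.87 − 161.1 = 99.47·4.1724 − 161.1 = 253.927.
Gain = 253.927 / 185.179 = 1.3713 → 1.371.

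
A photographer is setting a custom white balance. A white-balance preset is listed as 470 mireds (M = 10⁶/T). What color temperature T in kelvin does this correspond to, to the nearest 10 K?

T = 10⁶ / 470 = 2127.66 K → 2130 K.

2130 K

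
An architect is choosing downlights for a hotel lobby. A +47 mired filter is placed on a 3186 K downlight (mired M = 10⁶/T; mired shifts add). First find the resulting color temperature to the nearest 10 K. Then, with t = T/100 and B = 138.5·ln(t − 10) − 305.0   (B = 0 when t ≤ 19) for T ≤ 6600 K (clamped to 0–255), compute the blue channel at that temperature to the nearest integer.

M_in = 10⁶/3186 = 313.87; M_out = 313.87 + (+47) = 360.87.
T_out = 10⁶/360.87 = 2771.1 K → 2770 K; t = 27.7.
B = 138.5·ln(27.7 − 10) − 305.0 = 138.5·ln 17.7 − 305.0 = 138.5·2.8736 − 305.0 = 92.989.
Rounded: 93.

93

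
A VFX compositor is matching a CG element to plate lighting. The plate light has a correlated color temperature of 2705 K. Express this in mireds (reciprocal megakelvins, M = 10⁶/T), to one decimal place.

M = 10⁶ / 2705 = 369.686 → 369.7 mireds.

369.7 mireds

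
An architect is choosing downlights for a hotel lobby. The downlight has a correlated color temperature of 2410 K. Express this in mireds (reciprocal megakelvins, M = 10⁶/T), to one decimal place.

414.9 mireds

M = 10⁶ / 2410 = 414.938 → 414.9 mireds.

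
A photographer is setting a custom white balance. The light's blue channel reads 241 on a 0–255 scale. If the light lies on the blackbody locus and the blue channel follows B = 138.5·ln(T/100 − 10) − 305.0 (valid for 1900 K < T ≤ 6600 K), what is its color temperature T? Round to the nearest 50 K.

6150 K

ln(t − 10) = (241 + 305.0) / 138.5 = 3.9422.
t − 10 = e^3.9422 = 51.534, so t = 61.534.
T = 100·t = 6153 K → 6150 K to the nearest 50 K.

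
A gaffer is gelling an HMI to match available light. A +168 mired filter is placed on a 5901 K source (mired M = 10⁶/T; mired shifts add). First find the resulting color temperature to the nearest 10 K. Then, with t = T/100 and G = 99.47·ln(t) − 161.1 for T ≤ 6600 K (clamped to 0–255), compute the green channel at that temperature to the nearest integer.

M_in = 10⁶/5901 = 169.46; M_out = 169.46 + (+168) = 337.46.
T_out = 10⁶/337.46 = 2963.3 K → 2960 K; t = 29.6.
G = 99.47·ln 29.6 − 161.1 = 99.47·3.3878 − 161.1 = 175.882.
Rounded: 176.

176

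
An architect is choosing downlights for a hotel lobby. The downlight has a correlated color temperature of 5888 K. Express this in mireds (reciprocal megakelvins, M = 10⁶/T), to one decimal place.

169.8 mireds

M = 10⁶ / 5888 = 169.837 → 169.8 mireds.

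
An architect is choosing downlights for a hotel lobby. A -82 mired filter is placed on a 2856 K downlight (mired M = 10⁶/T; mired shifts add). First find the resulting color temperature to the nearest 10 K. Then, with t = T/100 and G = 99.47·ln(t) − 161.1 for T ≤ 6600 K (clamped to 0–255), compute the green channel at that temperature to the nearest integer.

M_in = 10⁶/2856 = 350.14; M_out = 350.14 + (-82) = 268.14.
T_out = 10⁶/268.14 = 3729.4 K → 3730 K; t = 37.3.
G = 99.47·ln 37.3 − 161.1 = 99.47·3.6190 − 161.1 = 198.881.
Rounded: 199.

199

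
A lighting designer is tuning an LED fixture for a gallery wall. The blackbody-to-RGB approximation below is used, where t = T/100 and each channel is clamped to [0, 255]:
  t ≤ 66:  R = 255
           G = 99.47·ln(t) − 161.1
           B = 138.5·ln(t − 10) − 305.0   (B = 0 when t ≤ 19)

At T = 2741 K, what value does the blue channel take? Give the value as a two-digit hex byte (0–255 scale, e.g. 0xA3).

t = 2741/100 = 27.41; the t ≤ 66 branch applies.
B = 138.5·ln(27.41 − 10) − 305.0 = 138.5·ln 17.41 − 305.0 = 138.5·2.8570 − 305.0 = 90.701.
Rounded: 91; in hex, 0x5B.

0x5B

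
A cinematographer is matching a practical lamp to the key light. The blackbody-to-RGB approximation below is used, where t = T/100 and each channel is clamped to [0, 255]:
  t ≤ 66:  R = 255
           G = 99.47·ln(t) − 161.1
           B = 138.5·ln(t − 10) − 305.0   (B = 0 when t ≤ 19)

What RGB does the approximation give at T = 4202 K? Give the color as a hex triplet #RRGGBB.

#FFD3AF

t = 4202/100 = 42.02; the t ≤ 66 branch applies.
R = 255 by definition for t ≤ 66.
G = 99.47·ln 42.02 − 161.1 = 99.47·3.7381 − 161.1 = 210.733.
B = 138.5·ln(42.02 − 10) − 305.0 = 138.5·ln 32.02 − 305.0 = 138.5·3.4664 − 305.0 = 175.091.
Rounded: (255, 211, 175).
In hex: #FFD3AF.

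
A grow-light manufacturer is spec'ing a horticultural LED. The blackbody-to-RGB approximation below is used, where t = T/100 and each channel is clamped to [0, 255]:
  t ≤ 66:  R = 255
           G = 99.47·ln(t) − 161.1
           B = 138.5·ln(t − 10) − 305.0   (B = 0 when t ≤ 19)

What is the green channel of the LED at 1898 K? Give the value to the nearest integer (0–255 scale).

t = 1898/100 = 18.98; the t ≤ 66 branch applies.
G = 99.47·ln 18.98 − 161.1 = 99.47·2.9434 − 161.1 = 131.679.
Rounded: 132.

132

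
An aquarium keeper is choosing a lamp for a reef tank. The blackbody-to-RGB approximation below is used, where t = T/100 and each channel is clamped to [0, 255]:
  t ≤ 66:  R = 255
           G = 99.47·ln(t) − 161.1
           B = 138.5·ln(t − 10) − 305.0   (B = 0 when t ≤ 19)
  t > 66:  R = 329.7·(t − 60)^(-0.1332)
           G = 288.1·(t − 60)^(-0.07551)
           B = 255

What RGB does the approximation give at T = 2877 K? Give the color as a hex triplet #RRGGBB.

t = 2877/100 = 28.77; the t ≤ 66 branch applies.
R = 255 by definition for t ≤ 66.
G = 99.47·ln 28.77 − 161.1 = 99.47·3.3593 − 161.1 = 173.053.
B = 138.5·ln(28.77 − 10) − 305.0 = 138.5·ln 18.77 − 305.0 = 138.5·2.9323 − 305.0 = 101.118.
Rounded: (255, 173, 101).
In hex: #FFAD65.

#FFAD65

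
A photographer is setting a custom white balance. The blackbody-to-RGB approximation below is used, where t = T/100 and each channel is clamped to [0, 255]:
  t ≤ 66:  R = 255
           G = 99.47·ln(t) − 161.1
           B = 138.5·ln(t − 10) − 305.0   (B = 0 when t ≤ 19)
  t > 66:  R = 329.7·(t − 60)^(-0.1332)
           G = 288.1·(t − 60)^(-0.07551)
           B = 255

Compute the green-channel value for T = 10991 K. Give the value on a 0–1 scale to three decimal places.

0.841

t = 10991/100 = 109.91; the t > 66 branch applies.
G = 288.1·(109.91 − 60)^(-0.07551) = 288.1·49.91^(-0.07551) = 288.1·0.74434 = 214.444.
On a 0–1 scale: 214.444/255 = 0.8410 → 0.841.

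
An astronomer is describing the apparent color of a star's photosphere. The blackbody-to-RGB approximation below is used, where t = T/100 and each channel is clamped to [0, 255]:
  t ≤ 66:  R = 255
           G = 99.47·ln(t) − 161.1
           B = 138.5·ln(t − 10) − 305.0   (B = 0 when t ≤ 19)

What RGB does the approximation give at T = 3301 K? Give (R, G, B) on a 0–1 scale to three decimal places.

t = 3301/100 = 33.01; the t ≤ 66 branch applies.
R = 255 by definition for t ≤ 66.
G = 99.47·ln 33.01 − 161.1 = 99.47·3.4968 − 161.1 = 186.728.
B = 138.5·ln(33.01 − 10) − 305.0 = 138.5·ln 23.01 − 305.0 = 138.5·3.1359 − 305.0 = 129.326.
Dividing each by 255: (1.0000, 0.7323, 0.5072) → (1.000, 0.732, 0.507).

(1.000, 0.732, 0.507)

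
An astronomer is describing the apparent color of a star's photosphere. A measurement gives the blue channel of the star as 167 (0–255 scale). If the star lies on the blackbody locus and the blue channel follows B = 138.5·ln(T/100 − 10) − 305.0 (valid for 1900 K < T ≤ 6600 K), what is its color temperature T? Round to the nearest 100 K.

4000 K

ln(t − 10) = (167 + 305.0) / 138.5 = 3.4079.
t − 10 = e^3.4079 = 30.203, so t = 40.203.
T = 100·t = 4020 K → 4000 K to the nearest 100 K.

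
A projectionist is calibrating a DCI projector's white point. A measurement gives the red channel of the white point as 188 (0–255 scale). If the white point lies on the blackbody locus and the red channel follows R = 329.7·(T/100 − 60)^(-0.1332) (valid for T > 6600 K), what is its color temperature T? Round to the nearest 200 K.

12800 K

(t − 60)^(-0.1332) = 188/329.7 = 0.57022.
t − 60 = 0.57022^(1/-0.1332) = 0.57022^(-7.508) = 67.848, so t = 127.848.
T = 100·t = 12785 K → 12800 K to the nearest 200 K.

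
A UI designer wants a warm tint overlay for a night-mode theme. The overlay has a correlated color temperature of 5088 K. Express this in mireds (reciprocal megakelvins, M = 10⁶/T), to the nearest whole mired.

197 mireds

M = 10⁶ / 5088 = 196.541 → 197 mireds.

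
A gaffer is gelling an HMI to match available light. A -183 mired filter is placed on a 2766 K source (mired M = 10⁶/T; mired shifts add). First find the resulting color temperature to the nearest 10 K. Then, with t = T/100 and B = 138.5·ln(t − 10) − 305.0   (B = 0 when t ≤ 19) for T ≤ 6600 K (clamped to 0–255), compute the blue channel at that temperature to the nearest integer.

M_in = 10⁶/2766 = 361.53; M_out = 361.53 + (-183) = 178.53.
T_out = 10⁶/178.53 = 5601.2 K → 5600 K; t = 56.
B = 138.5·ln(56 − 10) − 305.0 = 138.5·ln 46 − 305.0 = 138.5·3.8286 − 305.0 = 225.267.
Rounded: 225.

225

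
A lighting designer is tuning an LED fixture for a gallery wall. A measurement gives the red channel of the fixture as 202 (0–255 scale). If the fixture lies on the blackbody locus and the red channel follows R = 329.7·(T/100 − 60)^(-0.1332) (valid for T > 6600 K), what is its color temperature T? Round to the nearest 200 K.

(t − 60)^(-0.1332) = 202/329.7 = 0.61268.
t − 60 = 0.61268^(1/-0.1332) = 0.61268^(-7.508) = 39.569, so t = 99.569.
T = 100·t = 9957 K → 10000 K to the nearest 200 K.

10000 K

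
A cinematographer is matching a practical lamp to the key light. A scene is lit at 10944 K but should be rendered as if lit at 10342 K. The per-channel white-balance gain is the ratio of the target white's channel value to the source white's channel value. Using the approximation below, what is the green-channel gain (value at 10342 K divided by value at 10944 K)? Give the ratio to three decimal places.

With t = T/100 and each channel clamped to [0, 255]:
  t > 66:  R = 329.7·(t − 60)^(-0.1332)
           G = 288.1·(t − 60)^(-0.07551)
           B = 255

At 10944 K (t = 109.44):
  G = 288.1·(109.44 − 60)^(-0.07551) = 288.1·49.44^(-0.07551) = 288.1·0.74487 = 214.597.
At 10342 K (t = 103.42):
  G = 288.1·(103.42 − 60)^(-0.07551) = 288.1·43.42^(-0.07551) = 288.1·0.75221 = 216.711.
Gain = 216.711 / 214.597 = 1.0099 → 1.010.

1.010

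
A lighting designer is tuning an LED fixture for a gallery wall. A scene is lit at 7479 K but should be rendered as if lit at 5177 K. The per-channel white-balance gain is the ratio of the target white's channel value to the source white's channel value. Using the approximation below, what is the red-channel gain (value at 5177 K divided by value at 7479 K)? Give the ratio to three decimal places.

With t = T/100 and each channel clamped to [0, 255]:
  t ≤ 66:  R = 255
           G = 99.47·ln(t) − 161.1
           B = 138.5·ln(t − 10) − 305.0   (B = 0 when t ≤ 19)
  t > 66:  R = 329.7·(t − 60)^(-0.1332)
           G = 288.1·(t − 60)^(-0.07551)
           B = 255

At 7479 K (t = 74.79):
  R = 329.7·(74.79 − 60)^(-0.1332) = 329.7·14.79^(-0.1332) = 329.7·0.69849 = 230.292.
At 5177 K (t = 51.77):
  R = 255 by definition for t ≤ 66.
Gain = 255.000 / 230.292 = 1.1073 → 1.107.

1.107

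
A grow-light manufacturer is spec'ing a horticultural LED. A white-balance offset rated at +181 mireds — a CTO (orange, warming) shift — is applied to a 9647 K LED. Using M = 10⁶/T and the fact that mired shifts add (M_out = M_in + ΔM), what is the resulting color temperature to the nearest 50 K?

3500 K

M_in = 10⁶/9647 = 103.66 mireds.
M_out = 103.66 + (+181) = 284.66 mireds.
T_out = 10⁶/284.66 = 3513.0 K → 3500 K.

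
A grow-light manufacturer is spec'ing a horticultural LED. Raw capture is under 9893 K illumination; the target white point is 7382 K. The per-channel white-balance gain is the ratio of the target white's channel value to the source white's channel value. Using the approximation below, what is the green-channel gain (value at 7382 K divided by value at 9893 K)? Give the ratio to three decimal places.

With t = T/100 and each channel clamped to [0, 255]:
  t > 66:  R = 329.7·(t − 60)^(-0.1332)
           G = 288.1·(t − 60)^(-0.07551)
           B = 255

1.081

At 9893 K (t = 98.93):
  G = 288.1·(98.93 − 60)^(-0.07551) = 288.1·38.93^(-0.07551) = 288.1·0.75843 = 218.505.
At 7382 K (t = 73.82):
  G = 288.1·(73.82 − 60)^(-0.07551) = 288.1·13.82^(-0.07551) = 288.1·0.82013 = 236.278.
Gain = 236.278 / 218.505 = 1.0813 → 1.081.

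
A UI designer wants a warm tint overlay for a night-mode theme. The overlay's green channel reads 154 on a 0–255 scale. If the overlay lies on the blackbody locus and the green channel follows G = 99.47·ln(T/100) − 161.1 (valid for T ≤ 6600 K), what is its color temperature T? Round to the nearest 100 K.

2400 K

ln t = (154 + 161.1) / 99.47 = 3.1678.
t = e^3.1678 = 23.755.
T = 100·t = 2375 K → 2400 K to the nearest 100 K.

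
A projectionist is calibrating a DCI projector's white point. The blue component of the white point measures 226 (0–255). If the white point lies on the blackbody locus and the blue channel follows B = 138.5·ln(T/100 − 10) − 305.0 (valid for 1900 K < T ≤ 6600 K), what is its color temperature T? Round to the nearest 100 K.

ln(t − 10) = (226 + 305.0) / 138.5 = 3.8339.
t − 10 = e^3.8339 = 46.244, so t = 56.244.
T = 100·t = 5624 K → 5600 K to the nearest 100 K.

5600 K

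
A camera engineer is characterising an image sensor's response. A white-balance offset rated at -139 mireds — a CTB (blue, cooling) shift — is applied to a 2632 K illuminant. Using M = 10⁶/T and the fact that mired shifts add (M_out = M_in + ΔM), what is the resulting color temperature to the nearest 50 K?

4150 K

M_in = 10⁶/2632 = 379.94 mireds.
M_out = 379.94 + (-139) = 240.94 mireds.
T_out = 10⁶/240.94 = 4150.4 K → 4150 K.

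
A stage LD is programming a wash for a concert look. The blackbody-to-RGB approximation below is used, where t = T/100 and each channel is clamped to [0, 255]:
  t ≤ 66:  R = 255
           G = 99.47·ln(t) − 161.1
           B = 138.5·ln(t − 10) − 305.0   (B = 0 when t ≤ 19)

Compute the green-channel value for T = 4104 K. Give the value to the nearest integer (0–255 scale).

t = 4104/100 = 41.04; the t ≤ 66 branch applies.
G = 99.47·ln 41.04 − 161.1 = 99.47·3.7145 − 161.1 = 208.386.
Rounded: 208.

208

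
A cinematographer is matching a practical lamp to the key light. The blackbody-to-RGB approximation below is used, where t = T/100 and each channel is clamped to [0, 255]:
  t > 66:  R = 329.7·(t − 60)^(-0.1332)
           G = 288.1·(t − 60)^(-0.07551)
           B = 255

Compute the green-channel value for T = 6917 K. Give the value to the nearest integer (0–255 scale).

244

t = 6917/100 = 69.17; the t > 66 branch applies.
G = 288.1·(69.17 − 60)^(-0.07551) = 288.1·9.17^(-0.07551) = 288.1·0.84592 = 243.711.
Rounded: 244.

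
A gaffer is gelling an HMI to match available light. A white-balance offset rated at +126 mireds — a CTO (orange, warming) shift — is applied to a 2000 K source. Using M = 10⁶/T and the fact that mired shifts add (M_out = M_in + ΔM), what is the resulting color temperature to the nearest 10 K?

M_in = 10⁶/2000 = 500.00 mireds.
M_out = 500.00 + (+126) = 626.00 mireds.
T_out = 10⁶/626.00 = 1597.4 K → 1600 K.

1600 K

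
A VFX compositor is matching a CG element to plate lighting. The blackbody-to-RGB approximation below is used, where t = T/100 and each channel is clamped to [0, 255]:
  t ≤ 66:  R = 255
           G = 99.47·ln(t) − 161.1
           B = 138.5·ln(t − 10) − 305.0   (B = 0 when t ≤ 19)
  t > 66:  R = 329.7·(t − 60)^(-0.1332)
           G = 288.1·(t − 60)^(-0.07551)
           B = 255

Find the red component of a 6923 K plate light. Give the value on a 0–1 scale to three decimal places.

0.962

t = 6923/100 = 69.23; the t > 66 branch applies.
R = 329.7·(69.23 − 60)^(-0.1332) = 329.7·9.23^(-0.1332) = 329.7·0.74376 = 245.219.
On a 0–1 scale: 245.219/255 = 0.9616 → 0.962.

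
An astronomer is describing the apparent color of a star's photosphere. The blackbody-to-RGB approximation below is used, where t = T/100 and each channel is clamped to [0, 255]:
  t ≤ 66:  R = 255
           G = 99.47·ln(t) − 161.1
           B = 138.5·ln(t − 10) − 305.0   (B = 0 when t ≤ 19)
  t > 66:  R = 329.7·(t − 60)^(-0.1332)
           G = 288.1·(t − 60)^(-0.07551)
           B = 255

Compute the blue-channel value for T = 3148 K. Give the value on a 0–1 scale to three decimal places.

0.470

t = 3148/100 = 31.48; the t ≤ 66 branch applies.
B = 138.5·ln(31.48 − 10) − 305.0 = 138.5·ln 21.48 − 305.0 = 138.5·3.0671 − 305.0 = 119.796.
On a 0–1 scale: 119.796/255 = 0.4698 → 0.470.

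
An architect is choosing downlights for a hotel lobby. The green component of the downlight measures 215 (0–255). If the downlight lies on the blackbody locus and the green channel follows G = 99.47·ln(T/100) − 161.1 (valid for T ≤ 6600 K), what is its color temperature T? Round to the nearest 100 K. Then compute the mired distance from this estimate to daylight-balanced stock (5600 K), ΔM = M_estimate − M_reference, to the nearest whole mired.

ln t = (215 + 161.1) / 99.47 = 3.7810.
t = e^3.7810 = 43.862.
T = 100·t = 4386 K → 4400 K to the nearest 100 K.
M_estimate = 10⁶/4400 = 227.27; M_reference = 10⁶/5600 = 178.57.
ΔM = 227.27 − 178.57 = 48.70 → +49 mireds.

+49 mireds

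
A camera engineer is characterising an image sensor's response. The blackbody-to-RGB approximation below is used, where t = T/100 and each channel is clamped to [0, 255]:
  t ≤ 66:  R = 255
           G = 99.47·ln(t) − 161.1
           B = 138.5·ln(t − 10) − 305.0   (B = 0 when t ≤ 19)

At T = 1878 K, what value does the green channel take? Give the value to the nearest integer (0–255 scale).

131

t = 1878/100 = 18.78; the t ≤ 66 branch applies.
G = 99.47·ln 18.78 − 161.1 = 99.47·2.9328 − 161.1 = 130.625.
Rounded: 131.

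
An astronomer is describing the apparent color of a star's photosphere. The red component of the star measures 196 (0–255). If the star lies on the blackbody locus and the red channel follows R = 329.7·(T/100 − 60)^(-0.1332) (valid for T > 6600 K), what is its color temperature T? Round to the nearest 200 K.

11000 K

(t − 60)^(-0.1332) = 196/329.7 = 0.59448.
t − 60 = 0.59448^(1/-0.1332) = 0.59448^(-7.508) = 49.621, so t = 109.621.
T = 100·t = 10962 K → 11000 K to the nearest 200 K.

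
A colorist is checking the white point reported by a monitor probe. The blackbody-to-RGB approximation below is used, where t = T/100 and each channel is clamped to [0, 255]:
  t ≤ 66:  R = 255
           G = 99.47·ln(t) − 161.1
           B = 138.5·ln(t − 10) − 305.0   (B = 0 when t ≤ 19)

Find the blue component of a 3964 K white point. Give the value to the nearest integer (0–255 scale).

t = 3964/100 = 39.64; the t ≤ 66 branch applies.
B = 138.5·ln(39.64 − 10) − 305.0 = 138.5·ln 29.64 − 305.0 = 138.5·3.3891 − 305.0 = 164.394.
Rounded: 164.

164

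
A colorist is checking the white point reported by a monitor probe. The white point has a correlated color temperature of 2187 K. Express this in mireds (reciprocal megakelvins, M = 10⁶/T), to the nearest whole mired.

M = 10⁶ / 2187 = 457.247 → 457 mireds.

457 mireds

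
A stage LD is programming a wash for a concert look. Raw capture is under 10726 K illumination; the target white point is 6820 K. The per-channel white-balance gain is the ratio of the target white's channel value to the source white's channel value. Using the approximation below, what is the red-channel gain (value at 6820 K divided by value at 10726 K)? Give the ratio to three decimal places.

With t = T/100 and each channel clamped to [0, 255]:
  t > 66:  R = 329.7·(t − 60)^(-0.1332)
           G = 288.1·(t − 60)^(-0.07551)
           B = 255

1.263

At 10726 K (t = 107.26):
  R = 329.7·(107.26 − 60)^(-0.1332) = 329.7·47.26^(-0.1332) = 329.7·0.59835 = 197.277.
At 6820 K (t = 68.2):
  R = 329.7·(68.2 − 60)^(-0.1332) = 329.7·8.2^(-0.1332) = 329.7·0.75558 = 249.114.
Gain = 249.114 / 197.277 = 1.2628 → 1.263.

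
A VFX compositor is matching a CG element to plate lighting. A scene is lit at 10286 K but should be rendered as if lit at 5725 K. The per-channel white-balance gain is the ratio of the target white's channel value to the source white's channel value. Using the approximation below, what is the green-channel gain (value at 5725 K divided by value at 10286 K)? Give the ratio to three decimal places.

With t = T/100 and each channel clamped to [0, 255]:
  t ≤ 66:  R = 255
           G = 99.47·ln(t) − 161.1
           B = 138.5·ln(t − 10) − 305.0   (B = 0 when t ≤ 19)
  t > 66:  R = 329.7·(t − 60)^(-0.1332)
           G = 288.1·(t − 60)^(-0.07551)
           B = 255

At 10286 K (t = 102.86):
  G = 288.1·(102.86 − 60)^(-0.07551) = 288.1·42.86^(-0.07551) = 288.1·0.75295 = 216.924.
At 5725 K (t = 57.25):
  G = 99.47·ln 57.25 − 161.1 = 99.47·4.0474 − 161.1 = 241.498.
Gain = 241.498 / 216.924 = 1.1133 → 1.113.

1.113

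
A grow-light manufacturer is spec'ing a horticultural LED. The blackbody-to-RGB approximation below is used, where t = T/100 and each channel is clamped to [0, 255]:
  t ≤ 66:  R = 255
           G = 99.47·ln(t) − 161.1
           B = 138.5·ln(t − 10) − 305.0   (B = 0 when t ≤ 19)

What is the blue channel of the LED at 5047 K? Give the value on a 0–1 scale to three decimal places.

0.814

t = 5047/100 = 50.47; the t ≤ 66 branch applies.
B = 138.5·ln(50.47 − 10) − 305.0 = 138.5·ln 40.47 − 305.0 = 138.5·3.7006 − 305.0 = 207.528.
On a 0–1 scale: 207.528/255 = 0.8138 → 0.814.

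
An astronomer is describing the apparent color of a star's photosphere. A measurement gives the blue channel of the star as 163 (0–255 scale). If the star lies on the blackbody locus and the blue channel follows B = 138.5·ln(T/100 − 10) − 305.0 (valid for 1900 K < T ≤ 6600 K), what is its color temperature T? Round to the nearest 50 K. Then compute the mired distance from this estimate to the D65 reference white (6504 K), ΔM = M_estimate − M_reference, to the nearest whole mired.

ln(t − 10) = (163 + 305.0) / 138.5 = 3.3791.
t − 10 = e^3.3791 = 29.343, so t = 39.343.
T = 100·t = 3934 K → 3950 K to the nearest 50 K.
M_estimate = 10⁶/3950 = 253.16; M_reference = 10⁶/6504 = 153.75.
ΔM = 253.16 − 153.75 = 99.41 → +99 mireds.

+99 mireds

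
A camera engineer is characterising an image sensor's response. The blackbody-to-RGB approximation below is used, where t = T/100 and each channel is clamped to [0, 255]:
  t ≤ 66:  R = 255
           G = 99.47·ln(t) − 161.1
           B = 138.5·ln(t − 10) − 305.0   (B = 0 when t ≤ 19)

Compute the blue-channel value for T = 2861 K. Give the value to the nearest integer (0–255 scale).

100

t = 2861/100 = 28.61; the t ≤ 66 branch applies.
B = 138.5·ln(28.61 − 10) − 305.0 = 138.5·ln 18.61 − 305.0 = 138.5·2.9237 − 305.0 = 99.932.
Rounded: 100.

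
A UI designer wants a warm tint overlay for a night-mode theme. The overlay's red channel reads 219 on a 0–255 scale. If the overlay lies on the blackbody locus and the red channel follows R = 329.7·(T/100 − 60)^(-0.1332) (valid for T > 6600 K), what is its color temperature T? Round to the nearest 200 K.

(t − 60)^(-0.1332) = 219/329.7 = 0.66424.
t − 60 = 0.66424^(1/-0.1332) = 0.66424^(-7.508) = 21.572, so t = 81.572.
T = 100·t = 8157 K → 8200 K to the nearest 200 K.

8200 K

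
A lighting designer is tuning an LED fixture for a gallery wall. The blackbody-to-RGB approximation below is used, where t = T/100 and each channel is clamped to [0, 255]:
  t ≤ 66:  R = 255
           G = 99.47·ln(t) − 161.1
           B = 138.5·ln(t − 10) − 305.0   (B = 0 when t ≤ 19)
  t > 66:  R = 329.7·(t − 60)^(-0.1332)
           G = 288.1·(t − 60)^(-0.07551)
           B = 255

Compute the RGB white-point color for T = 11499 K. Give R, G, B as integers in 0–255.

t = 11499/100 = 114.99; the t > 66 branch applies.
R = 329.7·(114.99 − 60)^(-0.1332) = 329.7·54.99^(-0.1332) = 329.7·0.58640 = 193.336.
G = 288.1·(114.99 − 60)^(-0.07551) = 288.1·54.99^(-0.07551) = 288.1·0.73891 = 212.880.
B = 255 by definition for t > 66.
Rounded: (193, 213, 255).

R=193, G=213, B=255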